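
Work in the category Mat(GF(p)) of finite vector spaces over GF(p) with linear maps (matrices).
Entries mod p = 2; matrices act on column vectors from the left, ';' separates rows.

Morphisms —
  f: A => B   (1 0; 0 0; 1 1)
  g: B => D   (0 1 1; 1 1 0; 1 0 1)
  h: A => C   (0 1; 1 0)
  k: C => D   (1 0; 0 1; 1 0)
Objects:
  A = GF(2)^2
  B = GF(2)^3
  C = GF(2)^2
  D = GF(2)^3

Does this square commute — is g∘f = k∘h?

Along f;g (path 1):
  e0=(1,0) f=>(1,0,1) g=>(1,1,0)
  e1=(0,1) f=>(0,0,1) g=>(1,0,1)
  ⟦path⟧₁ = (1 1; 1 0; 0 1)
Along h;k (path 2):
  e0=(1,0) h=>(0,1) k=>(0,1,0)
  e1=(0,1) h=>(1,0) k=>(1,0,1)
  ⟦path⟧₂ = (0 1; 1 0; 0 1)
Equal? distinct morphisms ✗

Answer: DOES NOT COMMUTE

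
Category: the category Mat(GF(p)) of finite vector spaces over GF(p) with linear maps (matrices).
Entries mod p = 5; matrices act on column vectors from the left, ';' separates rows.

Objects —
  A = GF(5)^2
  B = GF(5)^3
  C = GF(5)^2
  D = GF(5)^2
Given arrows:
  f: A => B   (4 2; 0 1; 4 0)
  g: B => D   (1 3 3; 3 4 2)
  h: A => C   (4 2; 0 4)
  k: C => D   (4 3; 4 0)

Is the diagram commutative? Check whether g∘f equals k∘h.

Along f;g (path 1):
  e0=(1,0) f=>(4,0,4) g=>(1,0)
  e1=(0,1) f=>(2,1,0) g=>(0,0)
  result₁ = (1 0; 0 0)
Along h;k (path 2):
  e0=(1,0) h=>(4,0) k=>(1,1)
  e1=(0,1) h=>(2,4) k=>(0,3)
  result₂ = (1 0; 1 3)
Equal? differ; not commutative

Answer: DOES NOT COMMUTE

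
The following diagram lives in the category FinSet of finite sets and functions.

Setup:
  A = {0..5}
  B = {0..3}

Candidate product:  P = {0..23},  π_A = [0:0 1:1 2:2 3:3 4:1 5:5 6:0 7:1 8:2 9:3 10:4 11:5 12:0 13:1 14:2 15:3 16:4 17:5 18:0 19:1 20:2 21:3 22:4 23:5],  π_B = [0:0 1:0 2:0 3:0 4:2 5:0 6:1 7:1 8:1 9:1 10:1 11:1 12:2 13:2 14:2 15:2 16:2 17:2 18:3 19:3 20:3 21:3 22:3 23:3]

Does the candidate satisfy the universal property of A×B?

Answer: NOT A VALID PRODUCT — duplicate pair at indices 13,4

Trace:
|A|·|B| = 6·4 = 24;  |P| = 24
Check the pairing map k ↦ (π_A(k), π_B(k)):
  0 : (0,0)
  1 : (1,0)
  2 : (2,0)
  3 : (3,0)
  4 : (1,2)
  5 : (5,0)
  6 : (0,1)
  7 : (1,1)
  8 : (2,1)
  9 : (3,1)
  10 : (4,1)
  11 : (5,1)
  12 : (0,2)
  13 : (1,2)  ✗ repeats pair of k=4
  14 : (2,2)
  15 : (3,2)
  16 : (4,2)
  17 : (5,2)
  18 : (0,3)
  19 : (1,3)
  20 : (2,3)
  21 : (3,3)
  22 : (4,3)
  23 : (5,3)
distinct pairs in image: 23 / 24 needed
  → (1,2) hit at k=4 and k=13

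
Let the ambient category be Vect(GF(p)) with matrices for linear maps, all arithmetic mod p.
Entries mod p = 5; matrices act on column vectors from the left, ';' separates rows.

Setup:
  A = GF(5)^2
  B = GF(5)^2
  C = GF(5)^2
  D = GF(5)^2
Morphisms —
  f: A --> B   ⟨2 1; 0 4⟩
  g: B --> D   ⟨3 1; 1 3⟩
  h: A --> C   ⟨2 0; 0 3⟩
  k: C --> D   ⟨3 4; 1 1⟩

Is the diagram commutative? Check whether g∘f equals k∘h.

Answer: COMMUTES

Derivation:
1) trace f;g:
  e0=[1,0] f-->[2,0] g-->[1,2]
  e1=[0,1] f-->[1,4] g-->[2,3]
  ⟦path⟧₁ = ⟨1 2; 2 3⟩
2) trace h;k:
  e0=[1,0] h-->[2,0] k-->[1,2]
  e1=[0,1] h-->[0,3] k-->[2,3]
  ⟦path⟧₂ = ⟨1 2; 2 3⟩
Equal? equal; square commutes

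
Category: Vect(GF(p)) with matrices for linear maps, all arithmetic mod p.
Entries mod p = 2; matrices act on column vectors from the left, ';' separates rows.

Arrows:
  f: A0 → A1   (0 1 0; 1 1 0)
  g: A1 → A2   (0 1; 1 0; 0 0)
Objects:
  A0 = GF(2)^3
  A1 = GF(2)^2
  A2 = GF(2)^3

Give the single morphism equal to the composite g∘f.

  e0=[1,0,0] f→[0,1] g→[1,0,0]
  e1=[0,1,0] f→[1,1] g→[1,1,0]
  e2=[0,0,1] f→[0,0] g→[0,0,0]
result: (1 1 0; 0 1 0; 0 0 0)

Answer: (1 1 0; 0 1 0; 0 0 0)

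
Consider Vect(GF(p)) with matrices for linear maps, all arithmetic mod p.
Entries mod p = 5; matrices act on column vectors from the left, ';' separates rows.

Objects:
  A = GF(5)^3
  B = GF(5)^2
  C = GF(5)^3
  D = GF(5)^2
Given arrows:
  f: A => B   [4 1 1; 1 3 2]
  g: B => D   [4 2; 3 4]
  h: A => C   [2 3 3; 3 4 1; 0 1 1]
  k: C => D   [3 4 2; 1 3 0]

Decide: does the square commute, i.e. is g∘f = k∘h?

Answer: DOES NOT COMMUTE

Work:
1) trace f;g:
  e0=[1,0,0] f=>[4,1] g=>[3,1]
  e1=[0,1,0] f=>[1,3] g=>[0,0]
  e2=[0,0,1] f=>[1,2] g=>[3,1]
  ⟦path⟧₁ = [3 0 3; 1 0 1]
2) trace h;k:
  e0=[1,0,0] h=>[2,3,0] k=>[3,1]
  e1=[0,1,0] h=>[3,4,1] k=>[2,0]
  e2=[0,0,1] h=>[3,1,1] k=>[0,1]
  ⟦path⟧₂ = [3 2 0; 1 0 1]
Equal? differ; not commutative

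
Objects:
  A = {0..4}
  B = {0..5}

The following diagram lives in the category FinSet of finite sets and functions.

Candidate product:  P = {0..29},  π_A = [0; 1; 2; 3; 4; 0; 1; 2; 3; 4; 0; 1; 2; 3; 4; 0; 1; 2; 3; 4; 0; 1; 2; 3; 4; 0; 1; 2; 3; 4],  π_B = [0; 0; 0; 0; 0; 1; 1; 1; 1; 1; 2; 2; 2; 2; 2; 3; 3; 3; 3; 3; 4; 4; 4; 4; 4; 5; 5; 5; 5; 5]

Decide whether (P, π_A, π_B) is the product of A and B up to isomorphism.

Answer: VALID PRODUCT

Derivation:
|A|·|B| = 5·6 = 30;  |P| = 30
Check the pairing map k ↦ (π_A(k), π_B(k)):
  0 ↦ (0,0)
  1 ↦ (1,0)
  2 ↦ (2,0)
  3 ↦ (3,0)
  4 ↦ (4,0)
  5 ↦ (0,1)
  6 ↦ (1,1)
  7 ↦ (2,1)
  8 ↦ (3,1)
  9 ↦ (4,1)
  10 ↦ (0,2)
  11 ↦ (1,2)
  12 ↦ (2,2)
  13 ↦ (3,2)
  14 ↦ (4,2)
  15 ↦ (0,3)
  16 ↦ (1,3)
  17 ↦ (2,3)
  18 ↦ (3,3)
  19 ↦ (4,3)
  20 ↦ (0,4)
  21 ↦ (1,4)
  22 ↦ (2,4)
  23 ↦ (3,4)
  24 ↦ (4,4)
  25 ↦ (0,5)
  26 ↦ (1,5)
  27 ↦ (2,5)
  28 ↦ (3,5)
  29 ↦ (4,5)
distinct pairs in image: 30 / 30 needed
  → bijection onto A×B; projections well-typed.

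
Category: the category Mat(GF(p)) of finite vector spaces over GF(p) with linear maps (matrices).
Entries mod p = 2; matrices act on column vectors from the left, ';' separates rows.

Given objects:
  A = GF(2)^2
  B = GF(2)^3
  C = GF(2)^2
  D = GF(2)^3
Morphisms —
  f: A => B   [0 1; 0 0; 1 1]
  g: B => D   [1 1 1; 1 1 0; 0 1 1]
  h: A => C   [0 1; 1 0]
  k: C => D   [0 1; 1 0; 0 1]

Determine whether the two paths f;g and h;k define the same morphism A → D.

Path 1 = f;g:
  e0=[1,0] f=>[0,0,1] g=>[1,0,1]
  e1=[0,1] f=>[1,0,1] g=>[0,1,1]
  ⟦path⟧₁ = [1 0; 0 1; 1 1]
Path 2 = h;k:
  e0=[1,0] h=>[0,1] k=>[1,0,1]
  e1=[0,1] h=>[1,0] k=>[0,1,0]
  ⟦path⟧₂ = [1 0; 0 1; 1 0]
Equal? distinct morphisms ✗

Answer: DOES NOT COMMUTE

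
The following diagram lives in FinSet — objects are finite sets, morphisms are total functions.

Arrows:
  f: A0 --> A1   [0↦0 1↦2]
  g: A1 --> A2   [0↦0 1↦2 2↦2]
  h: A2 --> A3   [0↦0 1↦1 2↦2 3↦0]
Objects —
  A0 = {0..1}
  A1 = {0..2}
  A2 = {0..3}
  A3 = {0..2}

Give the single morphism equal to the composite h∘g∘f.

Answer: [0↦0 1↦2]

Derivation:
  0 f-->0 g-->0 h-->0
  1 f-->2 g-->2 h-->2
⟦path⟧: [0↦0 1↦2]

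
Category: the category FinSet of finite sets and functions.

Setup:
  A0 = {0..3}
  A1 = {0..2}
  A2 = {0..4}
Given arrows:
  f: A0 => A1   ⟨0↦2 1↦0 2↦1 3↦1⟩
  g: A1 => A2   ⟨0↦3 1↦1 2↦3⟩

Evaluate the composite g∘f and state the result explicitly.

Answer: ⟨0↦3 1↦3 2↦1 3↦1⟩

Work:
  0 f=>2 g=>3
  1 f=>0 g=>3
  2 f=>1 g=>1
  3 f=>1 g=>1
result: ⟨0↦3 1↦3 2↦1 3↦1⟩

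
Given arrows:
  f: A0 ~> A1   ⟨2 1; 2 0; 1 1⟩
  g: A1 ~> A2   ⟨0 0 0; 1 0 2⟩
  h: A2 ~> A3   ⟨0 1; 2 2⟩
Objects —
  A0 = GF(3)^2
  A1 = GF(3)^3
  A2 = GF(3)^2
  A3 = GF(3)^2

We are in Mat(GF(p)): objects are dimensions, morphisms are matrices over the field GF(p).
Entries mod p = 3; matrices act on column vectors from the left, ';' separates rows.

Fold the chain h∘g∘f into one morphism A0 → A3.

  e0=[1,0] f~>[2,2,1] g~>[0,1] h~>[1,2]
  e1=[0,1] f~>[1,0,1] g~>[0,0] h~>[0,0]
composite: ⟨1 0; 2 0⟩

Answer: ⟨1 0; 2 0⟩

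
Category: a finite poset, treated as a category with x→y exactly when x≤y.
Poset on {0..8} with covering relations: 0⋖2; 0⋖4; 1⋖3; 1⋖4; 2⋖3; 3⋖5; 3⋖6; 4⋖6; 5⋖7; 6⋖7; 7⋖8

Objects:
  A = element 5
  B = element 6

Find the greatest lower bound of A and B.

Answer: A∧B = 3

Work:
Lower bounds of A=5 and B=6: {0,1,2,3}
  0 <= 3
  1 <= 3
  2 <= 3
  3 <= 3
glb = 3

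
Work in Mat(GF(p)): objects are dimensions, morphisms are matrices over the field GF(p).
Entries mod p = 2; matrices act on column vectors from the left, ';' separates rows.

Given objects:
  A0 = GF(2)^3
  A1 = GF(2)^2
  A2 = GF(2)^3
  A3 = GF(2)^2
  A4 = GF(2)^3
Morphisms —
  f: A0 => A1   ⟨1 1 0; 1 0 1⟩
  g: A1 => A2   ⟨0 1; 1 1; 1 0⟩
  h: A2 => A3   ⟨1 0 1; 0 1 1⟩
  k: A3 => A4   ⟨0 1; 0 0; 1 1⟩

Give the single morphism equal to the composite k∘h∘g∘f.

  e0=[1,0,0] f=>[1,1] g=>[1,0,1] h=>[0,1] k=>[1,0,1]
  e1=[0,1,0] f=>[1,0] g=>[0,1,1] h=>[1,0] k=>[0,0,1]
  e2=[0,0,1] f=>[0,1] g=>[1,1,0] h=>[1,1] k=>[1,0,0]
composite: ⟨1 0 1; 0 0 0; 1 1 0⟩

Answer: ⟨1 0 1; 0 0 0; 1 1 0⟩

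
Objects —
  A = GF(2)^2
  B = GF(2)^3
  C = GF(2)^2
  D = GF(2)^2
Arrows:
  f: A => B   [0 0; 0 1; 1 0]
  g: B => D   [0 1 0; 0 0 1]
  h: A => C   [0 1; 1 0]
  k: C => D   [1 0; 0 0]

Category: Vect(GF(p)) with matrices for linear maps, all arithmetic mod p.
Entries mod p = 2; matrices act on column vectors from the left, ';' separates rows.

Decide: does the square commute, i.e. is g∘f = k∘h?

1) trace f;g:
  e0=(1,0) f=>(0,0,1) g=>(0,1)
  e1=(0,1) f=>(0,1,0) g=>(1,0)
  result₁ = [0 1; 1 0]
2) trace h;k:
  e0=(1,0) h=>(0,1) k=>(0,0)
  e1=(0,1) h=>(1,0) k=>(1,0)
  result₂ = [0 1; 0 0]
Equal? distinct morphisms ✗

Answer: DOES NOT COMMUTE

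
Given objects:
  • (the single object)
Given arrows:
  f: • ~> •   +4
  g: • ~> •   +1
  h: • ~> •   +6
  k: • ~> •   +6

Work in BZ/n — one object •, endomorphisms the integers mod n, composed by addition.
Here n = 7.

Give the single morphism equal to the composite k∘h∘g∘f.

Answer: +3

Work:
  0 +4≡4 +1≡5 +6≡4 +6≡3  (mod 7)
⟦path⟧: +3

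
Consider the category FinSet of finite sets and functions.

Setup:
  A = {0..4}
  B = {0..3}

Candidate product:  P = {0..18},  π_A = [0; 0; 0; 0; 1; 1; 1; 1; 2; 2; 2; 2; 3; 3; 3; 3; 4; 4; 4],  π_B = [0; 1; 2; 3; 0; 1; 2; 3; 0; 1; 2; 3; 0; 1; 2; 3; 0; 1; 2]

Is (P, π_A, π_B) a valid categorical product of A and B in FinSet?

|A|·|B| = 5·4 = 20;  |P| = 19
  → cardinalities differ; no bijection possible.

Answer: NOT A VALID PRODUCT — |P|=19 ≠ |A|·|B|=20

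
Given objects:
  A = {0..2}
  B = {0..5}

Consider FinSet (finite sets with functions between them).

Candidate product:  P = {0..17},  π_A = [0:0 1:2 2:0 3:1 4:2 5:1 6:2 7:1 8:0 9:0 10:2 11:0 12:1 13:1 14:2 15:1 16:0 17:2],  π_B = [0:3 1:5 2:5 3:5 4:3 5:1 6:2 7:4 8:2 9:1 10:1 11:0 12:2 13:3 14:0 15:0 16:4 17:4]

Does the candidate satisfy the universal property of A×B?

Answer: VALID PRODUCT

Work:
|A|·|B| = 3·6 = 18;  |P| = 18
Check the pairing map k ↦ (π_A(k), π_B(k)):
  0 : (0,3)
  1 : (2,5)
  2 : (0,5)
  3 : (1,5)
  4 : (2,3)
  5 : (1,1)
  6 : (2,2)
  7 : (1,4)
  8 : (0,2)
  9 : (0,1)
  10 : (2,1)
  11 : (0,0)
  12 : (1,2)
  13 : (1,3)
  14 : (2,0)
  15 : (1,0)
  16 : (0,4)
  17 : (2,4)
distinct pairs in image: 18 / 18 needed
  → bijection onto A×B; projections well-typed.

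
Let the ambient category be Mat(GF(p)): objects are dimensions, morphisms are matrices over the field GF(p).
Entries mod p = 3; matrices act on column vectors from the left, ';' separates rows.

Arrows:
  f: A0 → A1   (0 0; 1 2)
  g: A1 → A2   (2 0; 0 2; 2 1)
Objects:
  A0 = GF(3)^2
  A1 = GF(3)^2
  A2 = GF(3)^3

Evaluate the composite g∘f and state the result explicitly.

  e0=[1,0] f→[0,1] g→[0,2,1]
  e1=[0,1] f→[0,2] g→[0,1,2]
composite: (0 0; 2 1; 1 2)

Answer: (0 0; 2 1; 1 2)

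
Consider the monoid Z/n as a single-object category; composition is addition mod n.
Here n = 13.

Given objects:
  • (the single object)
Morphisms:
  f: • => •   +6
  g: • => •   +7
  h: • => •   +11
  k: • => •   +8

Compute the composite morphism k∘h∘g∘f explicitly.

  0 +6≡6 +7≡0 +11≡11 +8≡6  (mod 13)
result: +6

Answer: +6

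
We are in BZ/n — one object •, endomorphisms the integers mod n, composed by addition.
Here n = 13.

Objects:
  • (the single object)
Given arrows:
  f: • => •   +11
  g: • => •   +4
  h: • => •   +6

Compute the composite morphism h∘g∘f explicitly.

  0 +11≡11 +4≡2 +6≡8  (mod 13)
composite: +8

Answer: +8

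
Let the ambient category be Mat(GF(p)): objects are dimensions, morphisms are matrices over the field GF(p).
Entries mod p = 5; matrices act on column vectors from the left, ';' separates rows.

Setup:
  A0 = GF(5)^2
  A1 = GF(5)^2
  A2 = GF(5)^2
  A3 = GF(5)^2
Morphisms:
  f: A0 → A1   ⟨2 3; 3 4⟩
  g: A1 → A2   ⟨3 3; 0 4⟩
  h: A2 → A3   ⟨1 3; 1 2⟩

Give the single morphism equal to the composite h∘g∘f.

Answer: ⟨1 4; 4 3⟩

Work:
  e0=(1,0) f→(2,3) g→(0,2) h→(1,4)
  e1=(0,1) f→(3,4) g→(1,1) h→(4,3)
⟦path⟧: ⟨1 4; 4 3⟩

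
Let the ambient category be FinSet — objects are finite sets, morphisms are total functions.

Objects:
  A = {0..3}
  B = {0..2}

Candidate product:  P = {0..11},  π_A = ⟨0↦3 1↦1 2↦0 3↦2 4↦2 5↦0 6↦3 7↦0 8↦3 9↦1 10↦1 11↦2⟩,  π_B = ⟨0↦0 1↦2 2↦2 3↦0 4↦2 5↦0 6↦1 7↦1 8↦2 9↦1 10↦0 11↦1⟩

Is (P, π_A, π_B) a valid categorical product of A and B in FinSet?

Answer: VALID PRODUCT

Derivation:
|A|·|B| = 4·3 = 12;  |P| = 12
Check the pairing map k ↦ (π_A(k), π_B(k)):
  0 ↦ (3,0)
  1 ↦ (1,2)
  2 ↦ (0,2)
  3 ↦ (2,0)
  4 ↦ (2,2)
  5 ↦ (0,0)
  6 ↦ (3,1)
  7 ↦ (0,1)
  8 ↦ (3,2)
  9 ↦ (1,1)
  10 ↦ (1,0)
  11 ↦ (2,1)
distinct pairs in image: 12 / 12 needed
  → bijection onto A×B; projections well-typed.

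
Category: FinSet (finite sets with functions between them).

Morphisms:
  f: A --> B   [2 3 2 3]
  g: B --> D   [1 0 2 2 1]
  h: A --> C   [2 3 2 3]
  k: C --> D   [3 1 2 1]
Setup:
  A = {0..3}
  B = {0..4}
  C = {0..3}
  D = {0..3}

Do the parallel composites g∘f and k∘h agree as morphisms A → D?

1) trace f;g:
  0 f-->2 g-->2
  1 f-->3 g-->2
  2 f-->2 g-->2
  3 f-->3 g-->2
  composite₁ = [2 2 2 2]
2) trace h;k:
  0 h-->2 k-->2
  1 h-->3 k-->1
  2 h-->2 k-->2
  3 h-->3 k-->1
  composite₂ = [2 1 2 1]
Equal? NO — does not commute

Answer: DOES NOT COMMUTE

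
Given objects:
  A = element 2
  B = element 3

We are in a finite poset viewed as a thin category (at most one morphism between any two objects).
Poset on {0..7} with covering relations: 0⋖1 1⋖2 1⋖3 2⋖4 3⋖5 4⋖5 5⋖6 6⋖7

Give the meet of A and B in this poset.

Answer: A∧B = 1

Work:
{x : x<=A ∧ x<=B} = {0,1}  (A=2, B=3)
  0 <= 1
  1 <= 1
glb = 1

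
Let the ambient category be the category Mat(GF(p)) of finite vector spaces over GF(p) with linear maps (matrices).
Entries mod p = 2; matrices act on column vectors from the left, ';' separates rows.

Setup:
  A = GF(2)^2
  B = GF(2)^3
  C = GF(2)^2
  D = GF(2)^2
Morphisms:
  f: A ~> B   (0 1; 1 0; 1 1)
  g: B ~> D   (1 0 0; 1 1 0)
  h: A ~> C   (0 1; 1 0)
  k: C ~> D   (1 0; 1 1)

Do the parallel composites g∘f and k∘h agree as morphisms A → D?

Answer: COMMUTES

Derivation:
Path 1 = f;g:
  e0=⟨1,0⟩ f~>⟨0,1,1⟩ g~>⟨0,1⟩
  e1=⟨0,1⟩ f~>⟨1,0,1⟩ g~>⟨1,1⟩
  result₁ = (0 1; 1 1)
Path 2 = h;k:
  e0=⟨1,0⟩ h~>⟨0,1⟩ k~>⟨0,1⟩
  e1=⟨0,1⟩ h~>⟨1,0⟩ k~>⟨1,1⟩
  result₂ = (0 1; 1 1)
Equal? same morphism ✓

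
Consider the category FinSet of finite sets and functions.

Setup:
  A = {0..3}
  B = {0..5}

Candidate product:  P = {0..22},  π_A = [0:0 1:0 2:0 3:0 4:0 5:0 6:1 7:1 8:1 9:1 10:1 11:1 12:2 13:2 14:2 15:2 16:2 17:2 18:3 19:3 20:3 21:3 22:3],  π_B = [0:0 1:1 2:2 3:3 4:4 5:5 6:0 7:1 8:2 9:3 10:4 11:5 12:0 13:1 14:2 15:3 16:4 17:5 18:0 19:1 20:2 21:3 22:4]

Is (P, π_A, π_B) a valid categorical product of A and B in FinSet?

Answer: NOT A VALID PRODUCT — |P|=23 ≠ |A|·|B|=24

Work:
|A|·|B| = 4·6 = 24;  |P| = 23
  → cardinalities differ; no bijection possible.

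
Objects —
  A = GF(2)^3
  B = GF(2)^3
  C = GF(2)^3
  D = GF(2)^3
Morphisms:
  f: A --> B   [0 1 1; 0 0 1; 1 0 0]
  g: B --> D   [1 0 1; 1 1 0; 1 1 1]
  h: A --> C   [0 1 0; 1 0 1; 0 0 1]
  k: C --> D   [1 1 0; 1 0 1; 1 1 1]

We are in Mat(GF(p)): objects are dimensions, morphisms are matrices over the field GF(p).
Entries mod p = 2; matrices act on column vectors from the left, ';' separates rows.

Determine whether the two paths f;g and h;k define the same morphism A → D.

Answer: DOES NOT COMMUTE

Work:
1) trace f;g:
  e0=[1,0,0] f-->[0,0,1] g-->[1,0,1]
  e1=[0,1,0] f-->[1,0,0] g-->[1,1,1]
  e2=[0,0,1] f-->[1,1,0] g-->[1,0,0]
  ⟦path⟧₁ = [1 1 1; 0 1 0; 1 1 0]
2) trace h;k:
  e0=[1,0,0] h-->[0,1,0] k-->[1,0,1]
  e1=[0,1,0] h-->[1,0,0] k-->[1,1,1]
  e2=[0,0,1] h-->[0,1,1] k-->[1,1,0]
  ⟦path⟧₂ = [1 1 1; 0 1 1; 1 1 0]
Equal? NO — does not commute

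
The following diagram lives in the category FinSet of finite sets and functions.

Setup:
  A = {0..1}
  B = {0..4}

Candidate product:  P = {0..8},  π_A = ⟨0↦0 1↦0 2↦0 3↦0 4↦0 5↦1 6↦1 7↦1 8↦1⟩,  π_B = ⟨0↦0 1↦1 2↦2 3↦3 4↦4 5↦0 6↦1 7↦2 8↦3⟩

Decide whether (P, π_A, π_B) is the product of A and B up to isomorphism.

|A|·|B| = 2·5 = 10;  |P| = 9
  → cardinalities differ; no bijection possible.

Answer: NOT A VALID PRODUCT — |P|=9 ≠ |A|·|B|=10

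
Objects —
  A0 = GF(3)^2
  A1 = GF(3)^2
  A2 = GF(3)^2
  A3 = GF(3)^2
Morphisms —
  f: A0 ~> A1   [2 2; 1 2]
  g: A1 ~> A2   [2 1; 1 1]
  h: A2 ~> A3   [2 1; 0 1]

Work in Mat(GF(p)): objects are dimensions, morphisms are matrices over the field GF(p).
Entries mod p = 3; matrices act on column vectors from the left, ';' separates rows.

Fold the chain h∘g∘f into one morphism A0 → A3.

  e0=(1,0) f~>(2,1) g~>(2,0) h~>(1,0)
  e1=(0,1) f~>(2,2) g~>(0,1) h~>(1,1)
⟦path⟧: [1 1; 0 1]

Answer: [1 1; 0 1]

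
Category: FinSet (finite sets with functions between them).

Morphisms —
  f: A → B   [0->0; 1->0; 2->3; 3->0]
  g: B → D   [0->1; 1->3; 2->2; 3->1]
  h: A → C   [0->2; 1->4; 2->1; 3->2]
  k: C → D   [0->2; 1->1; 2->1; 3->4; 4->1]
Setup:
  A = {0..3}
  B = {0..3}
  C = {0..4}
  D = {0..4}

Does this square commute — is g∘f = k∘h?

Answer: COMMUTES

Derivation:
1) trace f;g:
  0 f→0 g→1
  1 f→0 g→1
  2 f→3 g→1
  3 f→0 g→1
  composite₁ = [0->1; 1->1; 2->1; 3->1]
2) trace h;k:
  0 h→2 k→1
  1 h→4 k→1
  2 h→1 k→1
  3 h→2 k→1
  composite₂ = [0->1; 1->1; 2->1; 3->1]
Equal? YES — commutes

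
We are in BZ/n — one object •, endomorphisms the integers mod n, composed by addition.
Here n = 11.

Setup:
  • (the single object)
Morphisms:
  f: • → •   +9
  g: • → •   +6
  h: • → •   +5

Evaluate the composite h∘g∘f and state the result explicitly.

Answer: +9

Derivation:
  0 +9≡9 +6≡4 +5≡9  (mod 11)
composite: +9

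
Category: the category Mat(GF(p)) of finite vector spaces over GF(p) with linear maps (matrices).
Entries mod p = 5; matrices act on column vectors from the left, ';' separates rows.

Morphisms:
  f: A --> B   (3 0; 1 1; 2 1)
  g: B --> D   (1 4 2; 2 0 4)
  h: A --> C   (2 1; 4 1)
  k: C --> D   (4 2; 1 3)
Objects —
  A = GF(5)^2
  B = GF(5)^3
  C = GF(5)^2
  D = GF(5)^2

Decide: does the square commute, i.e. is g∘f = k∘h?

Answer: COMMUTES

Trace:
1) trace f;g:
  e0=⟨1,0⟩ f-->⟨3,1,2⟩ g-->⟨1,4⟩
  e1=⟨0,1⟩ f-->⟨0,1,1⟩ g-->⟨1,4⟩
  ⟦path⟧₁ = (1 1; 4 4)
2) trace h;k:
  e0=⟨1,0⟩ h-->⟨2,4⟩ k-->⟨1,4⟩
  e1=⟨0,1⟩ h-->⟨1,1⟩ k-->⟨1,4⟩
  ⟦path⟧₂ = (1 1; 4 4)
Equal? YES — commutes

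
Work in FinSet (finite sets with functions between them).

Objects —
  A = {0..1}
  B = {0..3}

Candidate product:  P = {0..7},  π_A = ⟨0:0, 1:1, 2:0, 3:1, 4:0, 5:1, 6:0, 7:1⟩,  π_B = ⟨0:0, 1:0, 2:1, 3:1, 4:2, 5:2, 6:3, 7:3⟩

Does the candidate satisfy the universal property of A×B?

|A|·|B| = 2·4 = 8;  |P| = 8
Check the pairing map k ↦ (π_A(k), π_B(k)):
  0 : (0,0)
  1 : (1,0)
  2 : (0,1)
  3 : (1,1)
  4 : (0,2)
  5 : (1,2)
  6 : (0,3)
  7 : (1,3)
distinct pairs in image: 8 / 8 needed
  → bijection onto A×B; projections well-typed.

Answer: VALID PRODUCT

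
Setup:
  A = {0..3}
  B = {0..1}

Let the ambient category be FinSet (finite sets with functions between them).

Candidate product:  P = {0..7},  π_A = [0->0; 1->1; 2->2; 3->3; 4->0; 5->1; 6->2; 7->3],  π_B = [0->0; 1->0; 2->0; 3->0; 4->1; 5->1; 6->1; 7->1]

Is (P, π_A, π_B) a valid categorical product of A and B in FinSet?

|A|·|B| = 4·2 = 8;  |P| = 8
Check the pairing map k ↦ (π_A(k), π_B(k)):
  0 -> (0,0)
  1 -> (1,0)
  2 -> (2,0)
  3 -> (3,0)
  4 -> (0,1)
  5 -> (1,1)
  6 -> (2,1)
  7 -> (3,1)
distinct pairs in image: 8 / 8 needed
  → bijection onto A×B; projections well-typed.

Answer: VALID PRODUCT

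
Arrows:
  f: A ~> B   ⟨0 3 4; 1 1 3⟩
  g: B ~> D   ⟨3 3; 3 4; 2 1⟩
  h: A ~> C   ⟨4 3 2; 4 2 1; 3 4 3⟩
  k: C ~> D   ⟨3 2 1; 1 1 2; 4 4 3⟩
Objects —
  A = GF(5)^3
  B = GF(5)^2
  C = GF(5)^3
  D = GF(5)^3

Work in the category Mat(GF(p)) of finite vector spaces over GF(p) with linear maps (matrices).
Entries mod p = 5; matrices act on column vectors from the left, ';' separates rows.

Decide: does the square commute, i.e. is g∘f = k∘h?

Along f;g (path 1):
  e0=[1,0,0] f~>[0,1] g~>[3,4,1]
  e1=[0,1,0] f~>[3,1] g~>[2,3,2]
  e2=[0,0,1] f~>[4,3] g~>[1,4,1]
  ⟦path⟧₁ = ⟨3 2 1; 4 3 4; 1 2 1⟩
Along h;k (path 2):
  e0=[1,0,0] h~>[4,4,3] k~>[3,4,1]
  e1=[0,1,0] h~>[3,2,4] k~>[2,3,2]
  e2=[0,0,1] h~>[2,1,3] k~>[1,4,1]
  ⟦path⟧₂ = ⟨3 2 1; 4 3 4; 1 2 1⟩
Equal? same morphism ✓

Answer: COMMUTES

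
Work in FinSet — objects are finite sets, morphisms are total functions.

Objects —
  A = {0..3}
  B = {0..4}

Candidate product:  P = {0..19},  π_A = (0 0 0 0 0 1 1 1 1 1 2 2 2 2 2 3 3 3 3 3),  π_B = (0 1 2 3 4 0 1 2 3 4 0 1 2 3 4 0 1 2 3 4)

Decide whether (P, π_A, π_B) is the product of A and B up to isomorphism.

|A|·|B| = 4·5 = 20;  |P| = 20
Check the pairing map k ↦ (π_A(k), π_B(k)):
  0 -> (0,0)
  1 -> (0,1)
  2 -> (0,2)
  3 -> (0,3)
  4 -> (0,4)
  5 -> (1,0)
  6 -> (1,1)
  7 -> (1,2)
  8 -> (1,3)
  9 -> (1,4)
  10 -> (2,0)
  11 -> (2,1)
  12 -> (2,2)
  13 -> (2,3)
  14 -> (2,4)
  15 -> (3,0)
  16 -> (3,1)
  17 -> (3,2)
  18 -> (3,3)
  19 -> (3,4)
distinct pairs in image: 20 / 20 needed
  → bijection onto A×B; projections well-typed.

Answer: VALID PRODUCT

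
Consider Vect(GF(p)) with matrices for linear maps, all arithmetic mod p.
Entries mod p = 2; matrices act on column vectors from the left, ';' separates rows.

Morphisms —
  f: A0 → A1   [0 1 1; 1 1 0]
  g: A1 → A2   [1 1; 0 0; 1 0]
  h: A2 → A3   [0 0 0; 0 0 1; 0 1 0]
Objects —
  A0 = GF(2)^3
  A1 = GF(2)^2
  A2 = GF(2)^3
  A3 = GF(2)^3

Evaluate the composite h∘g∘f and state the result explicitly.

  e0=(1,0,0) f→(0,1) g→(1,0,0) h→(0,0,0)
  e1=(0,1,0) f→(1,1) g→(0,0,1) h→(0,1,0)
  e2=(0,0,1) f→(1,0) g→(1,0,1) h→(0,1,0)
composite: [0 0 0; 0 1 1; 0 0 0]

Answer: [0 0 0; 0 1 1; 0 0 0]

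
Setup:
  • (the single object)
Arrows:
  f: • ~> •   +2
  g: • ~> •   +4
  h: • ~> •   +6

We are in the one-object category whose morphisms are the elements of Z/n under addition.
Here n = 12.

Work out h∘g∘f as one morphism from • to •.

  0 +2≡2 +4≡6 +6≡0  (mod 12)
composite: +0

Answer: +0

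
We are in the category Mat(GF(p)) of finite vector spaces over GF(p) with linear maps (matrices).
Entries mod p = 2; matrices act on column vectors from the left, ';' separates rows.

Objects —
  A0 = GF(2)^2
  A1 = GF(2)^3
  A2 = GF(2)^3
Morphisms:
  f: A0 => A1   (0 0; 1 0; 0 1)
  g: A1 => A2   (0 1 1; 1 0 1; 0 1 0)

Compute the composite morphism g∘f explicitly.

Answer: (1 1; 0 1; 1 0)

Work:
  e0=[1,0] f=>[0,1,0] g=>[1,0,1]
  e1=[0,1] f=>[0,0,1] g=>[1,1,0]
⟦path⟧: (1 1; 0 1; 1 0)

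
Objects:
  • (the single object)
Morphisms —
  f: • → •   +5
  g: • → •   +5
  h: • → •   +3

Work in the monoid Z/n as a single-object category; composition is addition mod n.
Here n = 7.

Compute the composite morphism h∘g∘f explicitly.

Answer: +6

Trace:
  0 +5≡5 +5≡3 +3≡6  (mod 7)
composite: +6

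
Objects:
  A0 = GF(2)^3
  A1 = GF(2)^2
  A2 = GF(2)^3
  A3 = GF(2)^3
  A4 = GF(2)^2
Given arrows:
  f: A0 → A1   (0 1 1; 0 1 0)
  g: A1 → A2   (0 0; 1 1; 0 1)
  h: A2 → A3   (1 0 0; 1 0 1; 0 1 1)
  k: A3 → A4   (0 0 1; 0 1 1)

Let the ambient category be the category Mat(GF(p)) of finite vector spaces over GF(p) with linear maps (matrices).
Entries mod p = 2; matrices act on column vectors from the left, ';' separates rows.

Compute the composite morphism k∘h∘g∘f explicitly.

Answer: (0 1 1; 0 0 1)

Work:
  e0=(1,0,0) f→(0,0) g→(0,0,0) h→(0,0,0) k→(0,0)
  e1=(0,1,0) f→(1,1) g→(0,0,1) h→(0,1,1) k→(1,0)
  e2=(0,0,1) f→(1,0) g→(0,1,0) h→(0,0,1) k→(1,1)
composite: (0 1 1; 0 0 1)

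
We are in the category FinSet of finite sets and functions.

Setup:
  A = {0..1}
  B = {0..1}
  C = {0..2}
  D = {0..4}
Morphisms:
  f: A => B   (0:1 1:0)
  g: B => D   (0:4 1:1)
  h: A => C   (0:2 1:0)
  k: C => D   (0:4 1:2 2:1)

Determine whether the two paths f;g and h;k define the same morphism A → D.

Path 1 = f;g:
  0 f=>1 g=>1
  1 f=>0 g=>4
  ⟦path⟧₁ = (0:1 1:4)
Path 2 = h;k:
  0 h=>2 k=>1
  1 h=>0 k=>4
  ⟦path⟧₂ = (0:1 1:4)
Equal? YES — commutes

Answer: COMMUTES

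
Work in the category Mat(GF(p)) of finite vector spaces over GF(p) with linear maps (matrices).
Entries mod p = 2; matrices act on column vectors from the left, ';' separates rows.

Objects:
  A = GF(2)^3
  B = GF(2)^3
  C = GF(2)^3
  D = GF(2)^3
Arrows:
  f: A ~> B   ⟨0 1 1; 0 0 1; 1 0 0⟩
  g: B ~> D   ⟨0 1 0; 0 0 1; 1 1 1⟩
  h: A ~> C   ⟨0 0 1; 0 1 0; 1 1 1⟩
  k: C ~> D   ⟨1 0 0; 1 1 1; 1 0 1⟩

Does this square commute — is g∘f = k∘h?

Answer: COMMUTES

Work:
Path 1 = f;g:
  e0=⟨1,0,0⟩ f~>⟨0,0,1⟩ g~>⟨0,1,1⟩
  e1=⟨0,1,0⟩ f~>⟨1,0,0⟩ g~>⟨0,0,1⟩
  e2=⟨0,0,1⟩ f~>⟨1,1,0⟩ g~>⟨1,0,0⟩
  result₁ = ⟨0 0 1; 1 0 0; 1 1 0⟩
Path 2 = h;k:
  e0=⟨1,0,0⟩ h~>⟨0,0,1⟩ k~>⟨0,1,1⟩
  e1=⟨0,1,0⟩ h~>⟨0,1,1⟩ k~>⟨0,0,1⟩
  e2=⟨0,0,1⟩ h~>⟨1,0,1⟩ k~>⟨1,0,0⟩
  result₂ = ⟨0 0 1; 1 0 0; 1 1 0⟩
Equal? same morphism ✓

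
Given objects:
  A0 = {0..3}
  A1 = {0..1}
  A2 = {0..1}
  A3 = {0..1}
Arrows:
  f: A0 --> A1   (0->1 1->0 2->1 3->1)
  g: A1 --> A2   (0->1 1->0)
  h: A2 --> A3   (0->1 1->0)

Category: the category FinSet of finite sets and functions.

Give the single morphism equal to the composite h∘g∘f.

Answer: (0->1 1->0 2->1 3->1)

Work:
  0 f-->1 g-->0 h-->1
  1 f-->0 g-->1 h-->0
  2 f-->1 g-->0 h-->1
  3 f-->1 g-->0 h-->1
⟦path⟧: (0->1 1->0 2->1 3->1)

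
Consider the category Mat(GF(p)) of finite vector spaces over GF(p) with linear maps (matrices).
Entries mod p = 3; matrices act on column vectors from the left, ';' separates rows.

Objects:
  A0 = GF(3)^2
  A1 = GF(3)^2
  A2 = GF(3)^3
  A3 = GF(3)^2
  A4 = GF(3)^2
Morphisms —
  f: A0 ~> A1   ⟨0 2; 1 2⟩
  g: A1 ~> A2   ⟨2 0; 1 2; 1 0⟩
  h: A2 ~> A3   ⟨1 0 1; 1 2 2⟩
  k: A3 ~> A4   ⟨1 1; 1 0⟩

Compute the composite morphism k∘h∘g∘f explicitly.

Answer: ⟨1 2; 0 0⟩

Trace:
  e0=⟨1,0⟩ f~>⟨0,1⟩ g~>⟨0,2,0⟩ h~>⟨0,1⟩ k~>⟨1,0⟩
  e1=⟨0,1⟩ f~>⟨2,2⟩ g~>⟨1,0,2⟩ h~>⟨0,2⟩ k~>⟨2,0⟩
composite: ⟨1 2; 0 0⟩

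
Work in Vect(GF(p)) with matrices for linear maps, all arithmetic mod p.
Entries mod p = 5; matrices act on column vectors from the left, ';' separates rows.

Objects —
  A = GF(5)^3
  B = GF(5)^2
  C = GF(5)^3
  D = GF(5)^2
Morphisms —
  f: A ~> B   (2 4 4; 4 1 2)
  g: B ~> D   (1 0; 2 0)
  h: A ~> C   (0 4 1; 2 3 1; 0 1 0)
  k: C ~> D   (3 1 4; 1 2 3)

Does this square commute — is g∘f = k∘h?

Answer: COMMUTES

Derivation:
Along f;g (path 1):
  e0=(1,0,0) f~>(2,4) g~>(2,4)
  e1=(0,1,0) f~>(4,1) g~>(4,3)
  e2=(0,0,1) f~>(4,2) g~>(4,3)
  result₁ = (2 4 4; 4 3 3)
Along h;k (path 2):
  e0=(1,0,0) h~>(0,2,0) k~>(2,4)
  e1=(0,1,0) h~>(4,3,1) k~>(4,3)
  e2=(0,0,1) h~>(1,1,0) k~>(4,3)
  result₂ = (2 4 4; 4 3 3)
Equal? equal; square commutes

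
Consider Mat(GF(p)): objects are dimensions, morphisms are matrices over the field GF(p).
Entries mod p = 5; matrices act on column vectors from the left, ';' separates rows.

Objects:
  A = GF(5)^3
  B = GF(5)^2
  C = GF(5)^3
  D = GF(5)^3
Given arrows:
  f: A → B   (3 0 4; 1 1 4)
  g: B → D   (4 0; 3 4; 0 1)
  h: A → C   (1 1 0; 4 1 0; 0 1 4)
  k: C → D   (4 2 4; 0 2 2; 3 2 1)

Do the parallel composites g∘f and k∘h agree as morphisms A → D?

1) trace f;g:
  e0=(1,0,0) f→(3,1) g→(2,3,1)
  e1=(0,1,0) f→(0,1) g→(0,4,1)
  e2=(0,0,1) f→(4,4) g→(1,3,4)
  result₁ = (2 0 1; 3 4 3; 1 1 4)
2) trace h;k:
  e0=(1,0,0) h→(1,4,0) k→(2,3,1)
  e1=(0,1,0) h→(1,1,1) k→(0,4,1)
  e2=(0,0,1) h→(0,0,4) k→(1,3,4)
  result₂ = (2 0 1; 3 4 3; 1 1 4)
Equal? equal; square commutes

Answer: COMMUTES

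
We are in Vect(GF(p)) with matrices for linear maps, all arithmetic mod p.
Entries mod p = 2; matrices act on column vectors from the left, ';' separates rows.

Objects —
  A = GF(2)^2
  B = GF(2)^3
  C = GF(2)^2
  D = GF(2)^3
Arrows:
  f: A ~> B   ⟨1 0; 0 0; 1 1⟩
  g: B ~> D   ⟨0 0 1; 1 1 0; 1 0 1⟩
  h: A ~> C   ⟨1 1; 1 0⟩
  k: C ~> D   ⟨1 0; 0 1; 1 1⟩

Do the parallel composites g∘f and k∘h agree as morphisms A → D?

Path 1 = f;g:
  e0=[1,0] f~>[1,0,1] g~>[1,1,0]
  e1=[0,1] f~>[0,0,1] g~>[1,0,1]
  result₁ = ⟨1 1; 1 0; 0 1⟩
Path 2 = h;k:
  e0=[1,0] h~>[1,1] k~>[1,1,0]
  e1=[0,1] h~>[1,0] k~>[1,0,1]
  result₂ = ⟨1 1; 1 0; 0 1⟩
Equal? equal; square commutes

Answer: COMMUTES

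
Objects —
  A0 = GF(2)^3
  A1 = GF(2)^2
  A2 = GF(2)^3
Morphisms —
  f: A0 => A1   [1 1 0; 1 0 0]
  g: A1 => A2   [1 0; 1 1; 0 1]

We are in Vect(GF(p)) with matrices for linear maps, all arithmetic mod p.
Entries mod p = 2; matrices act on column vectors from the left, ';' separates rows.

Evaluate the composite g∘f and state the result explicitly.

Answer: [1 1 0; 0 1 0; 1 0 0]

Work:
  e0=⟨1,0,0⟩ f=>⟨1,1⟩ g=>⟨1,0,1⟩
  e1=⟨0,1,0⟩ f=>⟨1,0⟩ g=>⟨1,1,0⟩
  e2=⟨0,0,1⟩ f=>⟨0,0⟩ g=>⟨0,0,0⟩
result: [1 1 0; 0 1 0; 1 0 0]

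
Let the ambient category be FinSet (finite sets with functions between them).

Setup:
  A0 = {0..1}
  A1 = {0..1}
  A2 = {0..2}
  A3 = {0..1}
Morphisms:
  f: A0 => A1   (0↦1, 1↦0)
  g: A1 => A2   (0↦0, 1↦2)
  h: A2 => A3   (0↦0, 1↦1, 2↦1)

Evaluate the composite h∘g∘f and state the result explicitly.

  0 f=>1 g=>2 h=>1
  1 f=>0 g=>0 h=>0
⟦path⟧: (0↦1, 1↦0)

Answer: (0↦1, 1↦0)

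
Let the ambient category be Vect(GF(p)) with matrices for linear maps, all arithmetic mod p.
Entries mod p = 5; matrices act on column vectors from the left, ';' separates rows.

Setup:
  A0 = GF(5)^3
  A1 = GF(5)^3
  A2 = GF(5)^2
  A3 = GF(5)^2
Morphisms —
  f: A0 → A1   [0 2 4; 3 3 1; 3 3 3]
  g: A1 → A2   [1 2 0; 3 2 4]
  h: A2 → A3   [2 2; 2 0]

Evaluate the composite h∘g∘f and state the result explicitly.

  e0=(1,0,0) f→(0,3,3) g→(1,3) h→(3,2)
  e1=(0,1,0) f→(2,3,3) g→(3,4) h→(4,1)
  e2=(0,0,1) f→(4,1,3) g→(1,1) h→(4,2)
composite: [3 4 4; 2 1 2]

Answer: [3 4 4; 2 1 2]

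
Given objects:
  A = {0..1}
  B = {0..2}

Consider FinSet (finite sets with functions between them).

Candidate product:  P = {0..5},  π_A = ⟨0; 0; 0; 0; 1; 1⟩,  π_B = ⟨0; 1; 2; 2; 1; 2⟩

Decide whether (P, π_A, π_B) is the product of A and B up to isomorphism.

Answer: NOT A VALID PRODUCT — duplicate pair at indices 2,3

Trace:
|A|·|B| = 2·3 = 6;  |P| = 6
Check the pairing map k ↦ (π_A(k), π_B(k)):
  0 -> (0,0)
  1 -> (0,1)
  2 -> (0,2)
  3 -> (0,2)  ✗ repeats pair of k=2
  4 -> (1,1)
  5 -> (1,2)
distinct pairs in image: 5 / 6 needed
  → (0,2) hit at k=2 and k=3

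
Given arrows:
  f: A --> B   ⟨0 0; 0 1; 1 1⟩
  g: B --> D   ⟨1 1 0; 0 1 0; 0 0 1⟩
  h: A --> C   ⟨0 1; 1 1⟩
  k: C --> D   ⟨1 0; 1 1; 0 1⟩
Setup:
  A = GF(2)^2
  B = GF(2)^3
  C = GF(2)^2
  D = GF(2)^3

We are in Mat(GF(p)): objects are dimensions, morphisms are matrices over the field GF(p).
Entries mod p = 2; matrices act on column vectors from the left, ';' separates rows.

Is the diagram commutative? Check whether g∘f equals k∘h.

1) trace f;g:
  e0=[1,0] f-->[0,0,1] g-->[0,0,1]
  e1=[0,1] f-->[0,1,1] g-->[1,1,1]
  composite₁ = ⟨0 1; 0 1; 1 1⟩
2) trace h;k:
  e0=[1,0] h-->[0,1] k-->[0,1,1]
  e1=[0,1] h-->[1,1] k-->[1,0,1]
  composite₂ = ⟨0 1; 1 0; 1 1⟩
Equal? NO — does not commute

Answer: DOES NOT COMMUTE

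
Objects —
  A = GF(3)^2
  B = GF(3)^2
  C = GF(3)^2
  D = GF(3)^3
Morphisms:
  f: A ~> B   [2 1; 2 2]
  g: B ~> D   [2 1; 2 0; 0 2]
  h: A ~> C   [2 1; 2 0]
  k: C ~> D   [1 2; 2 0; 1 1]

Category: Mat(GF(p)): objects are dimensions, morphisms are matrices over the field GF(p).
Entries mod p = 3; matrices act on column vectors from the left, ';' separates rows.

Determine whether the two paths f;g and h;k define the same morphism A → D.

Path 1 = f;g:
  e0=[1,0] f~>[2,2] g~>[0,1,1]
  e1=[0,1] f~>[1,2] g~>[1,2,1]
  result₁ = [0 1; 1 2; 1 1]
Path 2 = h;k:
  e0=[1,0] h~>[2,2] k~>[0,1,1]
  e1=[0,1] h~>[1,0] k~>[1,2,1]
  result₂ = [0 1; 1 2; 1 1]
Equal? same morphism ✓

Answer: COMMUTES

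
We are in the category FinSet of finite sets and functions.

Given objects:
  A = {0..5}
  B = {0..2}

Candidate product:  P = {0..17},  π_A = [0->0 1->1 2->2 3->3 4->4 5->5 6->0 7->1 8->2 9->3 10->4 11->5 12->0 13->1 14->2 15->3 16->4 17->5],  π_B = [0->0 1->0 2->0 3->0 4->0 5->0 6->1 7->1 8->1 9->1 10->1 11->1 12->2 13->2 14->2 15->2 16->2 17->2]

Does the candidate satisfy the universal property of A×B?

Answer: VALID PRODUCT

Work:
|A|·|B| = 6·3 = 18;  |P| = 18
Check the pairing map k ↦ (π_A(k), π_B(k)):
  0 -> (0,0)
  1 -> (1,0)
  2 -> (2,0)
  3 -> (3,0)
  4 -> (4,0)
  5 -> (5,0)
  6 -> (0,1)
  7 -> (1,1)
  8 -> (2,1)
  9 -> (3,1)
  10 -> (4,1)
  11 -> (5,1)
  12 -> (0,2)
  13 -> (1,2)
  14 -> (2,2)
  15 -> (3,2)
  16 -> (4,2)
  17 -> (5,2)
distinct pairs in image: 18 / 18 needed
  → bijection onto A×B; projections well-typed.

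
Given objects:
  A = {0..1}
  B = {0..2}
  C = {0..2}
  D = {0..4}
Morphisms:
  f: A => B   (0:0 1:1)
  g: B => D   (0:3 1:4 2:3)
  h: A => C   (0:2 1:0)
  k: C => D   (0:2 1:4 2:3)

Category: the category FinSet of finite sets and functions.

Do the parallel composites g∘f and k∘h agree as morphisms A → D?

Answer: DOES NOT COMMUTE

Work:
Path 1 = f;g:
  0 f=>0 g=>3
  1 f=>1 g=>4
  composite₁ = (0:3 1:4)
Path 2 = h;k:
  0 h=>2 k=>3
  1 h=>0 k=>2
  composite₂ = (0:3 1:2)
Equal? NO — does not commute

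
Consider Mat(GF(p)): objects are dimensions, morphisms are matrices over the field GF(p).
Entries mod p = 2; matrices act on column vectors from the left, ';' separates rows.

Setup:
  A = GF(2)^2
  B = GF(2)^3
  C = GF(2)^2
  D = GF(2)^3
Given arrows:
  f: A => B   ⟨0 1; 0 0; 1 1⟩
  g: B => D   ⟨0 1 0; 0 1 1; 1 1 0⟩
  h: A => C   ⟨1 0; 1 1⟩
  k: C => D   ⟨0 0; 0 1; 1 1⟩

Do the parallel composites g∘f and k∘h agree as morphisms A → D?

Answer: COMMUTES

Work:
1) trace f;g:
  e0=[1,0] f=>[0,0,1] g=>[0,1,0]
  e1=[0,1] f=>[1,0,1] g=>[0,1,1]
  result₁ = ⟨0 0; 1 1; 0 1⟩
2) trace h;k:
  e0=[1,0] h=>[1,1] k=>[0,1,0]
  e1=[0,1] h=>[0,1] k=>[0,1,1]
  result₂ = ⟨0 0; 1 1; 0 1⟩
Equal? same morphism ✓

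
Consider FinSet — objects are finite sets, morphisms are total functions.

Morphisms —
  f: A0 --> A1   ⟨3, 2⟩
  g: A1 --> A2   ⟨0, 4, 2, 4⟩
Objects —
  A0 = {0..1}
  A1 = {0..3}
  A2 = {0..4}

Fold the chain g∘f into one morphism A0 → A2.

Answer: ⟨4, 2⟩

Derivation:
  0 f-->3 g-->4
  1 f-->2 g-->2
⟦path⟧: ⟨4, 2⟩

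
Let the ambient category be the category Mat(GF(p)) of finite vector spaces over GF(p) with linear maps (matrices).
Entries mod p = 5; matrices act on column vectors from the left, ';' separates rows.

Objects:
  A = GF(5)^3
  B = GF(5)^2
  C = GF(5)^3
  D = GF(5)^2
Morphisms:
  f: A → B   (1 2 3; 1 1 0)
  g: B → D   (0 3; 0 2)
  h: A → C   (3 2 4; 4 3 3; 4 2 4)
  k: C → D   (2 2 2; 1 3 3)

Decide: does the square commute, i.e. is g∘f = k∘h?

Along f;g (path 1):
  e0=⟨1,0,0⟩ f→⟨1,1⟩ g→⟨3,2⟩
  e1=⟨0,1,0⟩ f→⟨2,1⟩ g→⟨3,2⟩
  e2=⟨0,0,1⟩ f→⟨3,0⟩ g→⟨0,0⟩
  result₁ = (3 3 0; 2 2 0)
Along h;k (path 2):
  e0=⟨1,0,0⟩ h→⟨3,4,4⟩ k→⟨2,2⟩
  e1=⟨0,1,0⟩ h→⟨2,3,2⟩ k→⟨4,2⟩
  e2=⟨0,0,1⟩ h→⟨4,3,4⟩ k→⟨2,0⟩
  result₂ = (2 4 2; 2 2 0)
Equal? distinct morphisms ✗

Answer: DOES NOT COMMUTE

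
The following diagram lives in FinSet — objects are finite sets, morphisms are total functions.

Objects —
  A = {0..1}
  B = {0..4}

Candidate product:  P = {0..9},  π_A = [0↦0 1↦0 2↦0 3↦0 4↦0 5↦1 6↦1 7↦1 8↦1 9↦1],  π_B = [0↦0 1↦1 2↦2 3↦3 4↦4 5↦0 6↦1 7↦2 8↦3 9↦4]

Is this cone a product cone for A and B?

|A|·|B| = 2·5 = 10;  |P| = 10
Check the pairing map k ↦ (π_A(k), π_B(k)):
  0 ↦ (0,0)
  1 ↦ (0,1)
  2 ↦ (0,2)
  3 ↦ (0,3)
  4 ↦ (0,4)
  5 ↦ (1,0)
  6 ↦ (1,1)
  7 ↦ (1,2)
  8 ↦ (1,3)
  9 ↦ (1,4)
distinct pairs in image: 10 / 10 needed
  → bijection onto A×B; projections well-typed.

Answer: VALID PRODUCT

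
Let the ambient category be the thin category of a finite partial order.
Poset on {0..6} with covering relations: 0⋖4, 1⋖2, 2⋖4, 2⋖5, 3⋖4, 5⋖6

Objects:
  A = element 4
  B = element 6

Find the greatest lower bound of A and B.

{x : x⊑A ∧ x⊑B} = {1,2}  (A=4, B=6)
  1 ⊑ 2
  2 ⊑ 2
glb = 2

Answer: A∧B = 2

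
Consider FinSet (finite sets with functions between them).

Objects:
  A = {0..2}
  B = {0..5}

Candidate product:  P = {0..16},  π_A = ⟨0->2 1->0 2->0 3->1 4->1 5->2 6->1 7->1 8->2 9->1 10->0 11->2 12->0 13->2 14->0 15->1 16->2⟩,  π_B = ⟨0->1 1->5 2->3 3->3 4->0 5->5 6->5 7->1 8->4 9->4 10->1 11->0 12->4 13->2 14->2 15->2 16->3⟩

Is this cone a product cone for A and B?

|A|·|B| = 3·6 = 18;  |P| = 17
  → cardinalities differ; no bijection possible.

Answer: NOT A VALID PRODUCT — |P|=17 ≠ |A|·|B|=18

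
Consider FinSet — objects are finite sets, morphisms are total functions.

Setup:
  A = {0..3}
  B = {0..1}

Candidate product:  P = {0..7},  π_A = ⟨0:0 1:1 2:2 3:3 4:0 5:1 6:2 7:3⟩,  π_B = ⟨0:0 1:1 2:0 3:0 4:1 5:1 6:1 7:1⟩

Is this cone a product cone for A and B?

|A|·|B| = 4·2 = 8;  |P| = 8
Check the pairing map k ↦ (π_A(k), π_B(k)):
  0 : (0,0)
  1 : (1,1)
  2 : (2,0)
  3 : (3,0)
  4 : (0,1)
  5 : (1,1)  ✗ repeats pair of k=1
  6 : (2,1)
  7 : (3,1)
distinct pairs in image: 7 / 8 needed
  → (1,1) hit at k=1 and k=5

Answer: NOT A VALID PRODUCT — duplicate pair at indices 5,1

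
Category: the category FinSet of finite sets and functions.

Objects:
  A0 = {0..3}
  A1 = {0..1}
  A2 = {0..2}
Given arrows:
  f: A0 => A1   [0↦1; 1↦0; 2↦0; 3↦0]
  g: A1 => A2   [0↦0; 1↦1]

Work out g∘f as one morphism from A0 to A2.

  0 f=>1 g=>1
  1 f=>0 g=>0
  2 f=>0 g=>0
  3 f=>0 g=>0
composite: [0↦1; 1↦0; 2↦0; 3↦0]

Answer: [0↦1; 1↦0; 2↦0; 3↦0]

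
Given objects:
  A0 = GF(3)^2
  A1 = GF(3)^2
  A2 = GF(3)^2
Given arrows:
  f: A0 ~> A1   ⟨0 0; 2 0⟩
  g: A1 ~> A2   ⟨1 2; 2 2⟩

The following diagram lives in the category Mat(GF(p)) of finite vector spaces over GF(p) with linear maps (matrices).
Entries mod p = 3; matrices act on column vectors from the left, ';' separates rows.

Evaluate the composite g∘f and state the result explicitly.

  e0=[1,0] f~>[0,2] g~>[1,1]
  e1=[0,1] f~>[0,0] g~>[0,0]
⟦path⟧: ⟨1 0; 1 0⟩

Answer: ⟨1 0; 1 0⟩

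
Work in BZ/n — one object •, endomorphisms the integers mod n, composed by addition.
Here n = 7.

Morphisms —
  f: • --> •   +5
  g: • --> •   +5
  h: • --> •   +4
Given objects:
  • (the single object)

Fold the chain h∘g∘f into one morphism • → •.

  0 +5≡5 +5≡3 +4≡0  (mod 7)
result: +0

Answer: +0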